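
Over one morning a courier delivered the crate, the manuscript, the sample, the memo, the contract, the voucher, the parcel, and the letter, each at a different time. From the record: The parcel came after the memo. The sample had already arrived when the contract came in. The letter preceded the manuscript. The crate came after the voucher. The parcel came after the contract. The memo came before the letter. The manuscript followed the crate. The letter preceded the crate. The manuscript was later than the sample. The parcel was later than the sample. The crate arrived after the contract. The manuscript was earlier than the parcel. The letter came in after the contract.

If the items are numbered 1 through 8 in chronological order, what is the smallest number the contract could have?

2

The sample must come before the contract — 1 forced predecessor.
Nothing else is forced ahead of the contract, so its earliest slot is position 1 + 1 = 2.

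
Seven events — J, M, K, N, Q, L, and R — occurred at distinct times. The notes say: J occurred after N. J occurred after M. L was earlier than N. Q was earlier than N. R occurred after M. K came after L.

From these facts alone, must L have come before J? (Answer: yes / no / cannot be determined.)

yes

Chain the constraints: L → N → J. Each link is directly stated, so L comes before J.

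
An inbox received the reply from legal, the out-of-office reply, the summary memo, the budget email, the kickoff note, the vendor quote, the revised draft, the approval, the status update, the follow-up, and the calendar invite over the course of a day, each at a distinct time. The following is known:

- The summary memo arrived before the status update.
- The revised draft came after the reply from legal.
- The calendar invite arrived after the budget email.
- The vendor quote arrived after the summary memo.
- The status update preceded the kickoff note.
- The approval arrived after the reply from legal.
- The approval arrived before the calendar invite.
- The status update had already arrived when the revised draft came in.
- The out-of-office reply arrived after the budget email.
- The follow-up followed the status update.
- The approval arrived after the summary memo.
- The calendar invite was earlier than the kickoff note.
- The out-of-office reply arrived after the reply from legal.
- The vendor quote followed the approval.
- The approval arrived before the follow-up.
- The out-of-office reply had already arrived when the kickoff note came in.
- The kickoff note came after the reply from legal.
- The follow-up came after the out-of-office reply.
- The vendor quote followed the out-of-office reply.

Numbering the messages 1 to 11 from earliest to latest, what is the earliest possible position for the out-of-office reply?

The budget email and the reply from legal must both come before the out-of-office reply — 2 forced predecessors.
Nothing else is forced ahead of the out-of-office reply, so its earliest slot is position 2 + 1 = 3.

3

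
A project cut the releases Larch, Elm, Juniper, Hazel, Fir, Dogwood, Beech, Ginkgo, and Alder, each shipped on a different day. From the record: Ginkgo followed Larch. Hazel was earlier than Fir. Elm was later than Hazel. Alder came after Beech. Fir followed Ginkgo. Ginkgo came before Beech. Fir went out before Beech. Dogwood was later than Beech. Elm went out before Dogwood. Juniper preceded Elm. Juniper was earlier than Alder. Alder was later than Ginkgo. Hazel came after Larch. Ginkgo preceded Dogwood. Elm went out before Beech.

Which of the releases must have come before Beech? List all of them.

Directly stated before Beech: Elm, Fir, and Ginkgo.
Hazel reaches Beech via Hazel → Elm → Beech.
Juniper reaches Beech via Juniper → Elm → Beech.
Larch reaches Beech via Larch → Ginkgo → Beech.
No chain forces Alder (or any of the others) ahead of Beech.

Elm, Fir, Ginkgo, Hazel, Juniper, Larch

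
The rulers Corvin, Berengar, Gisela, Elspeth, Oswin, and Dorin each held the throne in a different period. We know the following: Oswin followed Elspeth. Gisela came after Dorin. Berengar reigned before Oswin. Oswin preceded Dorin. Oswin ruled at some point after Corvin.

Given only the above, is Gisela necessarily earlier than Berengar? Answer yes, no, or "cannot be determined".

Tracing the constraints gives Berengar → Oswin → Dorin → Gisela, so Berengar must come before Gisela.
That means Gisela cannot be before Berengar.

no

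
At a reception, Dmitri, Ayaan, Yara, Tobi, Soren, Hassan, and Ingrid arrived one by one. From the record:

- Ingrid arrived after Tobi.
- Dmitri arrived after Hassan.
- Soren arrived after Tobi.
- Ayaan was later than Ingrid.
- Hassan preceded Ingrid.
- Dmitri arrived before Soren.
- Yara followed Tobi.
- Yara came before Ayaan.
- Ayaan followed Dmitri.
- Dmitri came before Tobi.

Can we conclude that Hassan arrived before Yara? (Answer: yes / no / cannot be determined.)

yes

Chain the constraints: Hassan → Dmitri → Tobi → Yara. Each link is directly stated, so Hassan comes before Yara.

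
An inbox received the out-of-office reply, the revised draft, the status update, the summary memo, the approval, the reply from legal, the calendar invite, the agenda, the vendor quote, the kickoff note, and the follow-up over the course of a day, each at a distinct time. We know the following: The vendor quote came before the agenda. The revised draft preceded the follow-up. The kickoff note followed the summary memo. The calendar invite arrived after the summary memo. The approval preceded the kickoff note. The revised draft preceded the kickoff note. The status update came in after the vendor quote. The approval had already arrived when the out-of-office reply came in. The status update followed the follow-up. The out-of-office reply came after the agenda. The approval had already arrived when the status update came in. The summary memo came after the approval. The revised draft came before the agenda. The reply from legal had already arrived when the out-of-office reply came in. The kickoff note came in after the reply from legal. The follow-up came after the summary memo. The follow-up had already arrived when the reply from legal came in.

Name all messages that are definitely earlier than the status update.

Directly stated before the status update: the approval, the follow-up, and the vendor quote.
The revised draft reaches the status update via the revised draft → the follow-up → the status update.
The summary memo reaches the status update via the summary memo → the follow-up → the status update.

the approval, the follow-up, the revised draft, the summary memo, the vendor quote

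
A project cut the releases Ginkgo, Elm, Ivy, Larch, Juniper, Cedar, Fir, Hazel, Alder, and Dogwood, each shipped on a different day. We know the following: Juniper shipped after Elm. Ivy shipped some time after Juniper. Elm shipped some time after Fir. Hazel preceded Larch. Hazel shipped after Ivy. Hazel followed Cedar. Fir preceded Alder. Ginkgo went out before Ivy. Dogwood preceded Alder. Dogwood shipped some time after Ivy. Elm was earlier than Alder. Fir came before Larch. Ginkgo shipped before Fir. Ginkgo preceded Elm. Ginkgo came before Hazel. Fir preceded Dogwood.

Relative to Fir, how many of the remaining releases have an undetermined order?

Forced before Fir: Ginkgo; forced after Fir: Alder, Dogwood, Elm, Hazel, Ivy, Juniper, and Larch.
That leaves Cedar with no forced order relative to Fir — 1.

1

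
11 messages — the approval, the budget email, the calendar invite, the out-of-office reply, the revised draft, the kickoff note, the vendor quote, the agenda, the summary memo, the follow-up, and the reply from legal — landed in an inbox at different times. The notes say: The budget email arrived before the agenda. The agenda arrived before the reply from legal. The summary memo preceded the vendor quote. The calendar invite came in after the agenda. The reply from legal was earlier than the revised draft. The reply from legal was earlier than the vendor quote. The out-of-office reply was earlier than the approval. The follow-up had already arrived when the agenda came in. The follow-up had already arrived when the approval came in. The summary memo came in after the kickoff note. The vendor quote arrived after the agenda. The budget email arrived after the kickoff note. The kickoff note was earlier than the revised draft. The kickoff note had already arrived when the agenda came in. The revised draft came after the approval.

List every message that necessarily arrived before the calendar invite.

Directly stated before the calendar invite: the agenda.
The budget email reaches the calendar invite via the budget email → the agenda → the calendar invite.
The follow-up reaches the calendar invite via the follow-up → the agenda → the calendar invite.
The kickoff note reaches the calendar invite via the kickoff note → the agenda → the calendar invite.

the agenda, the budget email, the follow-up, the kickoff note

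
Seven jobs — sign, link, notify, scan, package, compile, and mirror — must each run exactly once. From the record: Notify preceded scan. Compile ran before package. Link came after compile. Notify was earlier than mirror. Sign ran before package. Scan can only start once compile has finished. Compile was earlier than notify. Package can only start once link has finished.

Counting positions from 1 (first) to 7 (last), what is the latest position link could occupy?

Link must come before package — 1 stage forced after it.
Everything else can be placed before link in some valid order, so link can sit as late as position 7 − 1 = 6.

6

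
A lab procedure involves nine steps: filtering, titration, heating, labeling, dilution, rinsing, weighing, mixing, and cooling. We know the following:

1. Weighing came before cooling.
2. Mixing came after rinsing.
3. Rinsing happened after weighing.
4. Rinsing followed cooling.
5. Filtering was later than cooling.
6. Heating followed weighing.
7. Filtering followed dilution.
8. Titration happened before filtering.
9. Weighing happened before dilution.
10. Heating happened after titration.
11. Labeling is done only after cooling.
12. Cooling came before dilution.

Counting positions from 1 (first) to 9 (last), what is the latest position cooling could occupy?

Cooling must come before dilution, filtering, labeling, mixing, and rinsing — 5 steps forced after it.
Everything else can be placed before cooling in some valid order, so cooling can sit as late as position 9 − 5 = 4.

4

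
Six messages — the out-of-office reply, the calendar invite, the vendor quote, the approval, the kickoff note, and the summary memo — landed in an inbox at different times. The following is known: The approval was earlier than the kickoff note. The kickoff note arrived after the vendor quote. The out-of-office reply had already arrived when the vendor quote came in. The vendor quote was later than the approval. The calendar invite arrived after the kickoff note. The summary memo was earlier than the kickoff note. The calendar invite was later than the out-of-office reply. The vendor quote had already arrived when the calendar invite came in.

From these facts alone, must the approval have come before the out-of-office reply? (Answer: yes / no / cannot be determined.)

cannot be determined

No chain of stated constraints runs from the approval to the out-of-office reply, and none runs from the out-of-office reply to the approval either.
So the relative order of the approval and the out-of-office reply is not fixed by the given facts.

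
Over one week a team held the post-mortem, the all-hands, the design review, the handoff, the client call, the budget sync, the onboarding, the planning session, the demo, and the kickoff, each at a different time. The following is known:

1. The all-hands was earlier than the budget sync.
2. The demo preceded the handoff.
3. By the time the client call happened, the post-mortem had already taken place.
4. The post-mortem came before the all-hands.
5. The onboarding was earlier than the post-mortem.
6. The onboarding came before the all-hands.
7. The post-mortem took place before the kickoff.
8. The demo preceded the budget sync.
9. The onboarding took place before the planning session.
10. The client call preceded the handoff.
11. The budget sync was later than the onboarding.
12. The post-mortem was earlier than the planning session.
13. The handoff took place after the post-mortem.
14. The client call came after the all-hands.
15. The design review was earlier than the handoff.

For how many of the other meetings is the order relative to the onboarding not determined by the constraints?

2

Forced after the onboarding: the all-hands, the budget sync, the client call, the handoff, the kickoff, the planning session, and the post-mortem.
That leaves the demo and the design review with no forced order relative to the onboarding — 2.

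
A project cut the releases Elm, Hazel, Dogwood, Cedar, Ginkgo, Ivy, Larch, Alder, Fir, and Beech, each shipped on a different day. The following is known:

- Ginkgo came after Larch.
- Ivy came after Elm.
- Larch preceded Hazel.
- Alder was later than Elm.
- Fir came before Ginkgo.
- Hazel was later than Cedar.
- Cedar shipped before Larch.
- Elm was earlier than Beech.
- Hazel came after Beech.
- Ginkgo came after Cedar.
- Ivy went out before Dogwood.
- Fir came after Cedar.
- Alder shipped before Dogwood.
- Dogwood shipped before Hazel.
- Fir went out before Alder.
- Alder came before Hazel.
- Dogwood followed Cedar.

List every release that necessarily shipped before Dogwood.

Alder, Cedar, Elm, Fir, Ivy

Directly stated before Dogwood: Alder, Cedar, and Ivy.
Elm reaches Dogwood via Elm → Alder → Dogwood.
Fir reaches Dogwood via Fir → Alder → Dogwood.
No chain forces Hazel (or any of the others) ahead of Dogwood.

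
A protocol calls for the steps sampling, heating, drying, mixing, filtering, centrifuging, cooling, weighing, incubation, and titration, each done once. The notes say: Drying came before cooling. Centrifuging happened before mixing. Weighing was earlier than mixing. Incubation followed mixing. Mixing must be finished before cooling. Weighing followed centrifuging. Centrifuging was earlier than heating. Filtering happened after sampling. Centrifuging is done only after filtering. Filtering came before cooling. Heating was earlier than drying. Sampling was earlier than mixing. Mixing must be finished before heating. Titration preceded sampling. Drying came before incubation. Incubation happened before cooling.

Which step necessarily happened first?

titration

Titration has a chain of constraints placing it before every other step, so titration must be first.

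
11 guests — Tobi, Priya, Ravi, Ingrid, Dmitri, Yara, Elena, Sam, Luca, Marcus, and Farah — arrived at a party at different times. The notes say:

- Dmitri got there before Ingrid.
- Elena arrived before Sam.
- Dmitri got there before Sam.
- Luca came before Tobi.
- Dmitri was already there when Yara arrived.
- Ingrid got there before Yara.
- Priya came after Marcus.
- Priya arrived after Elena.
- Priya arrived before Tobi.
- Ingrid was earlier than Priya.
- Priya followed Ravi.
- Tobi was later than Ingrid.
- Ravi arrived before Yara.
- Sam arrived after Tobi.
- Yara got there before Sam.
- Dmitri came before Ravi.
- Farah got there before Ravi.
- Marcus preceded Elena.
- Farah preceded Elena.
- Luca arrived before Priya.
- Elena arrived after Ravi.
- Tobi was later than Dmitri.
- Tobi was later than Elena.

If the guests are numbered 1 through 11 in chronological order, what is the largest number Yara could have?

Yara must come before Sam — 1 guest forced after them.
Everything else can be placed before Yara in some valid order, so Yara can sit as late as position 11 − 1 = 10.

10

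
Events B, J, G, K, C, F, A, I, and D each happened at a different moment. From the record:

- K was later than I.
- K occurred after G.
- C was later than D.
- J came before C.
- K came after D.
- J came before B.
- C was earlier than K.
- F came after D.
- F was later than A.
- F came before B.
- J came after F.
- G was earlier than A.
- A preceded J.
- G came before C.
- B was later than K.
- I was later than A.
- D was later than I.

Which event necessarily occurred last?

B

Every other event has a chain of constraints placing it before B, so B is last.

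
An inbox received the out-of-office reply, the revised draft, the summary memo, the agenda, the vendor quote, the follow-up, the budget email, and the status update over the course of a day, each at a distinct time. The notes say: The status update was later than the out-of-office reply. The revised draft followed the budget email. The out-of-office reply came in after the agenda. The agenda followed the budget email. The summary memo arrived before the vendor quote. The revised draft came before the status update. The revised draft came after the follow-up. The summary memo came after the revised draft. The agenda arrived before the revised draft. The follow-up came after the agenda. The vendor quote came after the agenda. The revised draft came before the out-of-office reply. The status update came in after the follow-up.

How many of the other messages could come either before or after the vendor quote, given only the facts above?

2

Forced before the vendor quote: the agenda, the budget email, the follow-up, the revised draft, and the summary memo.
That leaves the out-of-office reply and the status update with no forced order relative to the vendor quote — 2.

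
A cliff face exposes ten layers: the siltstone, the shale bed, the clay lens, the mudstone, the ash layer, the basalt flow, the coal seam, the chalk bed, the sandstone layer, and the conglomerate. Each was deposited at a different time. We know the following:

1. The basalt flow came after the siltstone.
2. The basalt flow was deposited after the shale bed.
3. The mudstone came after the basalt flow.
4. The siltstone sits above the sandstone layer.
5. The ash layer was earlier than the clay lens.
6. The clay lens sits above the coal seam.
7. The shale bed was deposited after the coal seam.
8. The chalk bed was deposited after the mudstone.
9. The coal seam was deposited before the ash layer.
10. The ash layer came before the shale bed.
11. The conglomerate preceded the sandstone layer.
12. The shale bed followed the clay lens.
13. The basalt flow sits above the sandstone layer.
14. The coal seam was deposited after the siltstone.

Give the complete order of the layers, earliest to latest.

The constraints fix every adjacent pair, so only one ordering works:
the conglomerate → the sandstone layer → the siltstone → the coal seam → the ash layer → the clay lens → the shale bed → the basalt flow → the mudstone → the chalk bed.

the conglomerate, the sandstone layer, the siltstone, the coal seam, the ash layer, the clay lens, the shale bed, the basalt flow, the mudstone, the chalk bed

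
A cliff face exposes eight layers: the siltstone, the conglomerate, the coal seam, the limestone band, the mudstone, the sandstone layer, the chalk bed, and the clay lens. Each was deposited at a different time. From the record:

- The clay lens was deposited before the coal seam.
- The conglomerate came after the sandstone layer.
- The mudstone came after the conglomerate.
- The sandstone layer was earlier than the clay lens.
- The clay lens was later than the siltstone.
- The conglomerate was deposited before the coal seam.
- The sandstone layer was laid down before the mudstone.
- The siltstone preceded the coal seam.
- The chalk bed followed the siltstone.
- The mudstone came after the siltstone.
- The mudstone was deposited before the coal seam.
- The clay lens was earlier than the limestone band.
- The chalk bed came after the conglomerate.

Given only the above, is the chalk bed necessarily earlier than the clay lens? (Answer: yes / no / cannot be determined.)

cannot be determined

No chain of stated constraints runs from the chalk bed to the clay lens, and none runs from the clay lens to the chalk bed either.
So the relative order of the chalk bed and the clay lens is not fixed by the given facts.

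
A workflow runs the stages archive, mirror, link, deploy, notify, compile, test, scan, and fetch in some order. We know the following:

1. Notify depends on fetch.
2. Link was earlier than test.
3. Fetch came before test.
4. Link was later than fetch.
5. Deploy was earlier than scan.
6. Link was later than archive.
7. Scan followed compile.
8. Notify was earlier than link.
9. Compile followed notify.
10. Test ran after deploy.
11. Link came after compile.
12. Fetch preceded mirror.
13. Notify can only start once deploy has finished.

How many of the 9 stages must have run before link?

5

Directly stated before link: archive, compile, fetch, and notify.
Deploy reaches link via deploy → notify → link.
No chain forces scan (or any of the others) ahead of link.
That's archive, compile, deploy, fetch, and notify — 5 in all.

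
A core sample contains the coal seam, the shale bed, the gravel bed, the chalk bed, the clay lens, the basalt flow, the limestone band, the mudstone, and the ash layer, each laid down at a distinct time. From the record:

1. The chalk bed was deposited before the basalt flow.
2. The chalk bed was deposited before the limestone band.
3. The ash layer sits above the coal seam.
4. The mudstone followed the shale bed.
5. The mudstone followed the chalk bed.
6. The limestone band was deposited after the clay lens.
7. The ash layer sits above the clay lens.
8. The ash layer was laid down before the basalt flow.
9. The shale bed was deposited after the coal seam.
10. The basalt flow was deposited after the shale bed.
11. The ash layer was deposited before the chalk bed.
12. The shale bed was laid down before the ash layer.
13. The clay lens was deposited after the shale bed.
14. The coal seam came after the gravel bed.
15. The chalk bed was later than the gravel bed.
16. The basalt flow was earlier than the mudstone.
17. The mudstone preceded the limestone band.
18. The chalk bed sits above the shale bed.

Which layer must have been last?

the limestone band

Every other layer has a chain of constraints placing it before the limestone band, so the limestone band is last.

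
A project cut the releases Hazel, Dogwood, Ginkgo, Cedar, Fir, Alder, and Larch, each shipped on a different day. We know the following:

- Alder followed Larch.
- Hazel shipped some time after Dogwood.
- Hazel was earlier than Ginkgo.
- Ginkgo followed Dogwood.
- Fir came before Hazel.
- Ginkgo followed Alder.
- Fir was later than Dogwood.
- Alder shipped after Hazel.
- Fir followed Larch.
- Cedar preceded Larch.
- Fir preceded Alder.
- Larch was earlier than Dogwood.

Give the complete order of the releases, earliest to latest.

The constraints fix every adjacent pair, so only one ordering works:
Cedar → Larch → Dogwood → Fir → Hazel → Alder → Ginkgo.

Cedar, Larch, Dogwood, Fir, Hazel, Alder, Ginkgo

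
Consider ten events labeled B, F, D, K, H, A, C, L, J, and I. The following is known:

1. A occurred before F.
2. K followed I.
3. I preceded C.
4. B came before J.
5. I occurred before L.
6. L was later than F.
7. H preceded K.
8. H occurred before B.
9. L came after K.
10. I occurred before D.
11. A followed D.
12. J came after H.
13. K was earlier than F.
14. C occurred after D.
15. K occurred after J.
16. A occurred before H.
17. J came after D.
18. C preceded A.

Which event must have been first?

I

I has a chain of constraints placing it before every other event, so I must be first.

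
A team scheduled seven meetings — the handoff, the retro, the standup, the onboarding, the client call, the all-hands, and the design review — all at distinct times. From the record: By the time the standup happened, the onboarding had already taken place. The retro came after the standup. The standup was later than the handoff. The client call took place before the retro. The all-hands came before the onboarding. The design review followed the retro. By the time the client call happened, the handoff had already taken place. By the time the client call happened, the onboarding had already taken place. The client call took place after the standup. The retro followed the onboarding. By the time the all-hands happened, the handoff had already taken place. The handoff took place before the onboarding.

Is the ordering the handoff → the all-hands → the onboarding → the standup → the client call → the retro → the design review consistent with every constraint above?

Check each stated constraint against the proposed order — e.g. the onboarding is ahead of the retro; the handoff is ahead of the client call. Every pair is in the required order; nothing is violated.

yes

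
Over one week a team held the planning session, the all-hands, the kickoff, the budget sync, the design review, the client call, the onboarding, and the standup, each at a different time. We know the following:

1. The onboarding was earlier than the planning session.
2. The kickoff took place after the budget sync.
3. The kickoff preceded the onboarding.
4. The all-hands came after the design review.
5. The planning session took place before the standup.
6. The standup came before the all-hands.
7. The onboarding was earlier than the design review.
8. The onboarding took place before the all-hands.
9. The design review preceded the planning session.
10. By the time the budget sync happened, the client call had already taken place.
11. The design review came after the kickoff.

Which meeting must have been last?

Every other meeting has a chain of constraints placing it before the all-hands, so the all-hands is last.

the all-hands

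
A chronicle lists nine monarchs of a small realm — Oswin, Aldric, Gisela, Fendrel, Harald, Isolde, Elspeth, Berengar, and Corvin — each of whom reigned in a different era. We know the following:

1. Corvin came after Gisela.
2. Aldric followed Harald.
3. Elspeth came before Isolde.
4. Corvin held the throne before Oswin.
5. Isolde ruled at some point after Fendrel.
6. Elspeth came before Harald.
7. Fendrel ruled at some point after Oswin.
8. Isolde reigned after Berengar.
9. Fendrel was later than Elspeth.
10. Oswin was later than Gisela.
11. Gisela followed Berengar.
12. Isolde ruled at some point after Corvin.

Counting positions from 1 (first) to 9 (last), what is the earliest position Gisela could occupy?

2

Berengar must come before Gisela — 1 forced predecessor.
Nothing else is forced ahead of Gisela, so their earliest slot is position 1 + 1 = 2.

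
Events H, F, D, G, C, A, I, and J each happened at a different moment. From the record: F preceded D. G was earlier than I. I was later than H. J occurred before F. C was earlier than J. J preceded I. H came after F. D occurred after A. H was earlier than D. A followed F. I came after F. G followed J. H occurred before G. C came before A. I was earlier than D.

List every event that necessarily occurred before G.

C, F, H, J

Directly stated before G: H and J.
C reaches G via C → J → G.
F reaches G via F → H → G.
No chain forces D (or any of the others) ahead of G.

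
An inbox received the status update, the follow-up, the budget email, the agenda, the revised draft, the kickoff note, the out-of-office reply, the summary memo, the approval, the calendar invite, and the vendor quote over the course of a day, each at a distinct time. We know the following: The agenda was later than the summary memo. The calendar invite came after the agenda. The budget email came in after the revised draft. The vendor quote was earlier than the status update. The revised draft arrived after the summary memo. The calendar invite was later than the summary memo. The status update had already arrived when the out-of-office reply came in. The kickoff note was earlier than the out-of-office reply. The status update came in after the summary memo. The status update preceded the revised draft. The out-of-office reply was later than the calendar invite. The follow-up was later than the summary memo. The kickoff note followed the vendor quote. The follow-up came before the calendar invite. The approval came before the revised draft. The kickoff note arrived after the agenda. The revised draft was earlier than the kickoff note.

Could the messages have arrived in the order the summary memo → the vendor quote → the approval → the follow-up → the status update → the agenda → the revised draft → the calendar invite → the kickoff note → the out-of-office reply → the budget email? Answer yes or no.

yes

Check each stated constraint against the proposed order — e.g. the vendor quote is ahead of the kickoff note; the summary memo is ahead of the calendar invite. Every pair is in the required order; nothing is violated.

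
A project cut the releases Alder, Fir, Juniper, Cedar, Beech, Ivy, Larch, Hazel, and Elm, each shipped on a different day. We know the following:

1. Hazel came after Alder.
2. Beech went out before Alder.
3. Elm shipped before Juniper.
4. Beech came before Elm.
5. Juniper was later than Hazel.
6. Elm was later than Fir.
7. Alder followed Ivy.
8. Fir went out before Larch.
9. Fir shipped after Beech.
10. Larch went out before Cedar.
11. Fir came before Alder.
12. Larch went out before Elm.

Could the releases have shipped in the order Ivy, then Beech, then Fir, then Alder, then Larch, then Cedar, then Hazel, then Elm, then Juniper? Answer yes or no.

Check each stated constraint against the proposed order — e.g. Fir is ahead of Elm; Beech is ahead of Elm. Every pair is in the required order; nothing is violated.

yes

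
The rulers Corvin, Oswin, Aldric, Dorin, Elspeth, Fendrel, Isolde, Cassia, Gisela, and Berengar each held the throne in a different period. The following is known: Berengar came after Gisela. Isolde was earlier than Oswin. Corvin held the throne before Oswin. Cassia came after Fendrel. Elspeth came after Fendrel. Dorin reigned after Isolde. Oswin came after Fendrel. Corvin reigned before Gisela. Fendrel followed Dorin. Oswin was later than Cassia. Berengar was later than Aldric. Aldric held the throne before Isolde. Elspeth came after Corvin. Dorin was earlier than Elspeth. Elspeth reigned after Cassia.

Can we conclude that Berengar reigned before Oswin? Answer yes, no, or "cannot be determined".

No chain of stated constraints runs from Berengar to Oswin, and none runs from Oswin to Berengar either.
So the relative order of Berengar and Oswin is not fixed by the given facts.

cannot be determined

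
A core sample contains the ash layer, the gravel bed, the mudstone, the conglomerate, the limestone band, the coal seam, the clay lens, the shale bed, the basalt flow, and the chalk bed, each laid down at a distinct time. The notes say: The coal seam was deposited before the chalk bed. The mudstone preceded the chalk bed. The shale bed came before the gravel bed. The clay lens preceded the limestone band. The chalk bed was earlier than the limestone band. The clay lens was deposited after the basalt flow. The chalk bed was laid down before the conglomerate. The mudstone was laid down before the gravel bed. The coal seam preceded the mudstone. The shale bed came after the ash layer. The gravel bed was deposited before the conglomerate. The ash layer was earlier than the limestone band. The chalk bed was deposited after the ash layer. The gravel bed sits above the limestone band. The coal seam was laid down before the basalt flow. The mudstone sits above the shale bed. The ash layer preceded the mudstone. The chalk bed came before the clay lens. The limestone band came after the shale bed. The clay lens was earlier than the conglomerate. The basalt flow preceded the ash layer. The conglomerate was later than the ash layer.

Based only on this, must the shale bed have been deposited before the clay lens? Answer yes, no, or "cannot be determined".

Chain the constraints: the shale bed → the mudstone → the chalk bed → the clay lens. Each link is directly stated, so the shale bed comes before the clay lens.

yes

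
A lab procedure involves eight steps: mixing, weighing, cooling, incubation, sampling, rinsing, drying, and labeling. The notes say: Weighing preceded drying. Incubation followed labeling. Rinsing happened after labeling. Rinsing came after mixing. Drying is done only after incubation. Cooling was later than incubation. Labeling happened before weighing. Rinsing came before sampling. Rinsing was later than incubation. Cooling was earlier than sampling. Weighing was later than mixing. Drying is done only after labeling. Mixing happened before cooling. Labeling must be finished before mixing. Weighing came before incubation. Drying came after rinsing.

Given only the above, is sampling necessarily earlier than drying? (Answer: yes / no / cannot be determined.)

cannot be determined

No chain of stated constraints runs from sampling to drying, and none runs from drying to sampling either.
So the relative order of sampling and drying is not fixed by the given facts.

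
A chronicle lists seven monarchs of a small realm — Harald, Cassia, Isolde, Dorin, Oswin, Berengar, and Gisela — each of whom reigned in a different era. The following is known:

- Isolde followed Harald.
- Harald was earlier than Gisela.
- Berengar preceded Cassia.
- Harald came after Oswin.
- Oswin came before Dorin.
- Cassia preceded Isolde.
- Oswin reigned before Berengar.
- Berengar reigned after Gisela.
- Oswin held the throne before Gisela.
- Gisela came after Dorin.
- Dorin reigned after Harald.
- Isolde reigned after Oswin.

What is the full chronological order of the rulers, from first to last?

The constraints fix every adjacent pair, so only one ordering works:
Oswin → Harald → Dorin → Gisela → Berengar → Cassia → Isolde.

Oswin, Harald, Dorin, Gisela, Berengar, Cassia, Isolde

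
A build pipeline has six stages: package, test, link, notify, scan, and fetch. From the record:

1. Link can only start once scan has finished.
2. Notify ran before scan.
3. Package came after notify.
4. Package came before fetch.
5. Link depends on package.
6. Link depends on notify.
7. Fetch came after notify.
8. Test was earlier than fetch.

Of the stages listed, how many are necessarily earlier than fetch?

Directly stated before fetch: notify, package, and test.
That's notify, package, and test — 3 in all.

3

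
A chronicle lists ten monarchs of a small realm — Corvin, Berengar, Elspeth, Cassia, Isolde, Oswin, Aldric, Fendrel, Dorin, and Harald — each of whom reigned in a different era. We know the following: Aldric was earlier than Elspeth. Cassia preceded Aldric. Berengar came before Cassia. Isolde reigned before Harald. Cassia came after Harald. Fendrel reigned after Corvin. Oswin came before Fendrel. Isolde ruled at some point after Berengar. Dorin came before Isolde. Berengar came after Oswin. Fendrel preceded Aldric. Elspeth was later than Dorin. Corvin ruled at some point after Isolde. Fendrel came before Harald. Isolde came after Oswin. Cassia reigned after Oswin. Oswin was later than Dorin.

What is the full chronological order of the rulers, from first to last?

The constraints fix every adjacent pair, so only one ordering works:
Dorin → Oswin → Berengar → Isolde → Corvin → Fendrel → Harald → Cassia → Aldric → Elspeth.

Dorin, Oswin, Berengar, Isolde, Corvin, Fendrel, Harald, Cassia, Aldric, Elspeth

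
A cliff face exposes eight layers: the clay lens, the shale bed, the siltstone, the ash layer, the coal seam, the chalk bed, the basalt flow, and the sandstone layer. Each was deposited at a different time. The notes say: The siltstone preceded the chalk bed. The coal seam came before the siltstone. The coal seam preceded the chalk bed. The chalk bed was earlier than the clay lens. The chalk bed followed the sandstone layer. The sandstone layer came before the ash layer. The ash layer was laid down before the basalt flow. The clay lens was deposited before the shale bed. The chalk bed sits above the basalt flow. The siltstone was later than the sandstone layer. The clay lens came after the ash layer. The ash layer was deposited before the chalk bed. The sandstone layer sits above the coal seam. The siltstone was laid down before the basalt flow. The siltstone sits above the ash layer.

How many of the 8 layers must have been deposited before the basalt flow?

Directly stated before the basalt flow: the ash layer and the siltstone.
The coal seam reaches the basalt flow via the coal seam → the siltstone → the basalt flow.
The sandstone layer reaches the basalt flow via the sandstone layer → the ash layer → the basalt flow.
No chain forces the clay lens (or any of the others) ahead of the basalt flow.
That's the ash layer, the coal seam, the sandstone layer, and the siltstone — 4 in all.

4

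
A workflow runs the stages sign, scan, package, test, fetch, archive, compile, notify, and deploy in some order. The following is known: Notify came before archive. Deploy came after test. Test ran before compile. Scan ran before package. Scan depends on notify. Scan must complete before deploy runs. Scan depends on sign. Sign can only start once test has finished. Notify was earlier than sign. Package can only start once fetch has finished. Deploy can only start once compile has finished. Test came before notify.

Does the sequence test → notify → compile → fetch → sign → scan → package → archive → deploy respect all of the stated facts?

Check each stated constraint against the proposed order — e.g. notify is ahead of archive; test is ahead of deploy. Every pair is in the required order; nothing is violated.

yes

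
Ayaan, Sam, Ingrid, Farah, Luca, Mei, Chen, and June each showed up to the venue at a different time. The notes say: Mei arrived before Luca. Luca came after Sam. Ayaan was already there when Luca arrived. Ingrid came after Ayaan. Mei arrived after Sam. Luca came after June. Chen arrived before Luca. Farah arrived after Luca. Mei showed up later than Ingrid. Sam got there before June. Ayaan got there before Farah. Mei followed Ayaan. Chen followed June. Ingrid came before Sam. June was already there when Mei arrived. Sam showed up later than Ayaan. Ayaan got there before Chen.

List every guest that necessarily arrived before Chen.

Ayaan, Ingrid, June, Sam

Directly stated before Chen: Ayaan and June.
Ingrid reaches Chen via Ingrid → Sam → June → Chen.
Sam reaches Chen via Sam → June → Chen.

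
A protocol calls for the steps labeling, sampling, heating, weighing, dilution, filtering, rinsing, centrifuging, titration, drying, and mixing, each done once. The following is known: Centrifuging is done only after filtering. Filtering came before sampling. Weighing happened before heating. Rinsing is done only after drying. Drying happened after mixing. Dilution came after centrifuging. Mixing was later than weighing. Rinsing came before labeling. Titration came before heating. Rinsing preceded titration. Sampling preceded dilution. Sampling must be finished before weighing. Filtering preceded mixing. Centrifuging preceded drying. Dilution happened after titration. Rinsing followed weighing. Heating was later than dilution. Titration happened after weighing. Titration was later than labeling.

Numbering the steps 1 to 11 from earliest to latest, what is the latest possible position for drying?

6

Drying must come before dilution, heating, labeling, rinsing, and titration — 5 steps forced after it.
Everything else can be placed before drying in some valid order, so drying can sit as late as position 11 − 5 = 6.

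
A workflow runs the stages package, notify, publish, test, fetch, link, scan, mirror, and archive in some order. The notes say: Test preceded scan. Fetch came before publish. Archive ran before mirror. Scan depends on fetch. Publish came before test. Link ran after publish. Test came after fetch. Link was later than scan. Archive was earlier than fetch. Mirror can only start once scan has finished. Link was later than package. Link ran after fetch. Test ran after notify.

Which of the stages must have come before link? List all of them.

Directly stated before link: fetch, package, publish, and scan.
Archive reaches link via archive → fetch → link.
Notify reaches link via notify → test → scan → link.
Test reaches link via test → scan → link.

archive, fetch, notify, package, publish, scan, test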